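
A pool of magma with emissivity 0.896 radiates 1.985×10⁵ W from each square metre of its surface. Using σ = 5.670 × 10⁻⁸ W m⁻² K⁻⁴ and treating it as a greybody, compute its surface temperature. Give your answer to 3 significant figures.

T ≈ 1.41×10³ K

I = εσT⁴, so T = (I/εσ)^(1/4) = (1.985×10⁵/(0.896×5.670×10⁻⁸))^(1/4) = 1.41×10³ K.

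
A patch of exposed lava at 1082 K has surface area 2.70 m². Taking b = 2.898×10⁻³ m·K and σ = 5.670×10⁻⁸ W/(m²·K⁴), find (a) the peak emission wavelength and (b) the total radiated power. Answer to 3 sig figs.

λ_max ≈ 2.68×10³ nm; P ≈ 2.10×10⁵ W

(a) λ_max = b/T = 2.898×10⁻³/1082 = 2.678×10⁻⁶ m = 2.68×10³ nm.
Area A = 2.70 m².
(b) P = σAT⁴ = 5.670×10⁻⁸×2.70×(1082)⁴ = 2.10×10⁵ W.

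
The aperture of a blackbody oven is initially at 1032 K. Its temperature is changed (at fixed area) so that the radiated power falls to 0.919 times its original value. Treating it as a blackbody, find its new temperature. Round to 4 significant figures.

P ∝ T⁴, so T₂/T₁ = (P₂/P₁)^(1/4) = (0.919)^(1/4) = 0.979104.
T₂ = 1032 × 0.979104 = 1010 K.

T₂ ≈ 1010 K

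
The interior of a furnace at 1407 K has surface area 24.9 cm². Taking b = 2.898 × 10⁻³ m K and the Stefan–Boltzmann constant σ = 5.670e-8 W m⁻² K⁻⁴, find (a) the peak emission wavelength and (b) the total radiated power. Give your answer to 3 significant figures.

λ_max ≈ 2.06 μm; P ≈ 553 W

(a) λ_max = b/T = 2.898×10⁻³/1407 = 2.060×10⁻⁶ m = 2.06 μm.
Area A = 24.9 cm² = 2.49×10⁻³ m².
(b) P = σAT⁴ = 5.670×10⁻⁸×2.49×10⁻³×(1407)⁴ = 553 W.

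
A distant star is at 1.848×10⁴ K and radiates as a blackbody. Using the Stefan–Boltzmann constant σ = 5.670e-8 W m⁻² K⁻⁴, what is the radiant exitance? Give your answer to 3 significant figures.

I ≈ 6.61×10⁹ W/m²

Stefan–Boltzmann: I = σT⁴ = 5.670×10⁻⁸ × (1.848×10⁴)⁴ = 6.61×10⁹ W/m².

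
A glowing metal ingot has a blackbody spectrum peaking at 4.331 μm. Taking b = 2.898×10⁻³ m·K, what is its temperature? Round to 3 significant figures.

T ≈ 669 K

Wien's law gives T = b/λ_max = (2.898×10⁻³ m·K)/(4.331×10⁻⁶ m) = 669 K.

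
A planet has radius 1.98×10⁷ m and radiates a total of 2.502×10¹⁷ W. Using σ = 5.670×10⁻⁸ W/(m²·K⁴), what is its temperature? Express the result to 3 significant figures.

T ≈ 173 K

Surface area A = 4πR² = 4π(1.98×10⁷ m)² = 4.92652×10¹⁵ m².
P = σAT⁴ ⇒ T = (P/(σA))^(1/4) = (2.502×10¹⁷/(5.670×10⁻⁸×4.92652×10¹⁵))^(1/4) = 173 K.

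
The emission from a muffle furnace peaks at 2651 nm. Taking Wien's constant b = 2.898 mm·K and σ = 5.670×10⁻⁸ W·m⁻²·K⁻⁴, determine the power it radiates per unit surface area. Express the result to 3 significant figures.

Wien's law: T = b/λ_max = 2.898×10⁻³/2.651×10⁻⁶ = 1093.17 K.
Then I = σT⁴ = 5.670×10⁻⁸×(1093.17)⁴ = 8.10×10⁴ W/m².

I ≈ 8.10×10⁴ W/m²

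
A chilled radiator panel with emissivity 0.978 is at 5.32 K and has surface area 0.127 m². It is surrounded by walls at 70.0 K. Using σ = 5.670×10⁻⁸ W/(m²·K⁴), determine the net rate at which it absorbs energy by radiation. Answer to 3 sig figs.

Net gain ≈ 0.169 W

Area A = 0.127 m².
Net radiated power P_net = εσA(T⁴ − T₀⁴) = 0.978×5.670×10⁻⁸×0.127×(5.32⁴ − 70.0⁴).
T⁴ − T₀⁴ = 801.026 − 2.40100×10⁷ = -2.40092×10⁷ K⁴, so P_net = -0.169 W — negative, meaning a net gain of 0.169 W.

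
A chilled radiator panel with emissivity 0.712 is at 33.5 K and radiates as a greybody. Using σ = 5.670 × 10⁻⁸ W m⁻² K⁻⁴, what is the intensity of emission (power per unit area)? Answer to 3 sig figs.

Stefan–Boltzmann: I = εσT⁴ = 0.712 × 5.670×10⁻⁸ × (33.5)⁴ = 0.0508 W/m².

I ≈ 0.0508 W/m²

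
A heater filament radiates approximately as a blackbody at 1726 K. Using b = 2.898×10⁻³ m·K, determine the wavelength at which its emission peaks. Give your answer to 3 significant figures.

Wien's displacement law: λ_max = b/T = (2.898×10⁻³ m·K)/(1726 K) = 1.679×10⁻⁶ m.
That is 1.68×10³ nm, in the infrared range.

λ_max ≈ 1.68×10³ nm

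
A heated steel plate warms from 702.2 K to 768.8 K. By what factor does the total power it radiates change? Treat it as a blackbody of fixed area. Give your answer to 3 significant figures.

P ∝ T⁴, so P₂/P₁ = (T₂/T₁)⁴ = (768.8/702.2)⁴ = (1.09484)⁴ = 1.44.

P₂/P₁ ≈ 1.44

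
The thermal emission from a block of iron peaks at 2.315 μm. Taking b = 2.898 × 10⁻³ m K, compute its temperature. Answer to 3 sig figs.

Wien's law gives T = b/λ_max = (2.898×10⁻³ m·K)/(2.315×10⁻⁶ m) = 1.25×10³ K.

T ≈ 1.25×10³ K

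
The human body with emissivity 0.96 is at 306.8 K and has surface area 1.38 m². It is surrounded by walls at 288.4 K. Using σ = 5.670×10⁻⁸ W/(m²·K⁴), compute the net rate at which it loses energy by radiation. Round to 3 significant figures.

Area A = 1.38 m².
Net radiated power P_net = εσA(T⁴ − T₀⁴) = 0.96×5.670×10⁻⁸×1.38×(306.8⁴ − 288.4⁴).
T⁴ − T₀⁴ = 8.85975×10⁹ − 6.91801×10⁹ = 1.94174×10⁹ K⁴, so P_net = 146 W.

Net loss ≈ 146 W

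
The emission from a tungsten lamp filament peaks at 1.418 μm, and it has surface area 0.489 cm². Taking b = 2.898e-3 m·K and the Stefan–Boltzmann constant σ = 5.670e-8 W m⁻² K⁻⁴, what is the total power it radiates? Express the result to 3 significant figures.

P ≈ 48.4 W

Wien's law: T = b/λ_max = 2.898×10⁻³/1.418×10⁻⁶ = 2043.72 K.
Area A = 0.489 cm² = 4.89×10⁻⁵ m².
Then P = σAT⁴ = 5.670×10⁻⁸×4.89×10⁻⁵×(2043.72)⁴ = 48.4 W.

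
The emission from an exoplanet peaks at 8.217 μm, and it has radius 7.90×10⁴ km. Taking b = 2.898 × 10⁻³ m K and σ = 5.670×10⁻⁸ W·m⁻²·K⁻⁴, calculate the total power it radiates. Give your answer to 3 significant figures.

Wien's law: T = b/λ_max = 2.898×10⁻³/8.217×10⁻⁶ = 352.683 K.
Surface area A = 4πR² = 4π(7.90×10⁷ m)² = 7.84267×10¹⁶ m².
Then P = σAT⁴ = 5.670×10⁻⁸×7.84267×10¹⁶×(352.683)⁴ = 6.88×10¹⁹ W.

P ≈ 6.88×10¹⁹ W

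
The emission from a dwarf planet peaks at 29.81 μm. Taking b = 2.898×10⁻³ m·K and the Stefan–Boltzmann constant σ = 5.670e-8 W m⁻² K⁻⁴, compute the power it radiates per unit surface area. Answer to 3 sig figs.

I ≈ 5.06 W/m²

Wien's law: T = b/λ_max = 2.898×10⁻³/2.981×10⁻⁵ = 97.2157 K.
Then I = σT⁴ = 5.670×10⁻⁸×(97.2157)⁴ = 5.06 W/m².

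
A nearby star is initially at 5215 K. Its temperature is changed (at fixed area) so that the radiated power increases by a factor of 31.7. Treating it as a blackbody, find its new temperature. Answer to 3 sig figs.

T₂ ≈ 1.24×10⁴ K

P ∝ T⁴, so T₂/T₁ = (P₂/P₁)^(1/4) = (31.7)^(1/4) = 2.37282.
T₂ = 5215 × 2.37282 = 1.24×10⁴ K.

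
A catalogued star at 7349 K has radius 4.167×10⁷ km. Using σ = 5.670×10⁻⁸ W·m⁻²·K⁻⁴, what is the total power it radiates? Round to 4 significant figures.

Surface area A = 4πR² = 4π(4.167×10¹⁰ m)² = 2.18201×10²² m².
P = σAT⁴ = 5.670×10⁻⁸ × 2.18201×10²² × (7349)⁴ = 3.609×10³⁰ W.

P ≈ 3.609×10³⁰ W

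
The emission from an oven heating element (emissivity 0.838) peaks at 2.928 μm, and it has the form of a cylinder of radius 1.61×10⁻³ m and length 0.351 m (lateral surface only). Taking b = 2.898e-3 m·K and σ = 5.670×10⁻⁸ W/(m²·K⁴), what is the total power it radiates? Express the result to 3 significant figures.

P ≈ 162 W

Wien's law: T = b/λ_max = 2.898×10⁻³/2.928×10⁻⁶ = 989.754 K.
Lateral area A = 2πrL = 2π×1.61×10⁻³×0.351 = 3.55069×10⁻³ m².
Then P = εσAT⁴ = 0.838×5.670×10⁻⁸×3.55069×10⁻³×(989.754)⁴ = 162 W.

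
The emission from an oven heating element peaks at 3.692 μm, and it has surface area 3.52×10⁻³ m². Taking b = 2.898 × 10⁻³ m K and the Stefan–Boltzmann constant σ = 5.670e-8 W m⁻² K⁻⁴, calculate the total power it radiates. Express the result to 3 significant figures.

P ≈ 75.8 W

Wien's law: T = b/λ_max = 2.898×10⁻³/3.692×10⁻⁶ = 784.940 K.
Area A = 3.52×10⁻³ m².
Then P = σAT⁴ = 5.670×10⁻⁸×3.52×10⁻³×(784.940)⁴ = 75.8 W.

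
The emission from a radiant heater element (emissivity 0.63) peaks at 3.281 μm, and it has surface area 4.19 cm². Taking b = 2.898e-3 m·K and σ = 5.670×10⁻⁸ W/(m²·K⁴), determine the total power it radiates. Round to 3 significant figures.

P ≈ 9.11 W

Wien's law: T = b/λ_max = 2.898×10⁻³/3.281×10⁻⁶ = 883.267 K.
Area A = 4.19 cm² = 4.19×10⁻⁴ m².
Then P = εσAT⁴ = 0.63×5.670×10⁻⁸×4.19×10⁻⁴×(883.267)⁴ = 9.11 W.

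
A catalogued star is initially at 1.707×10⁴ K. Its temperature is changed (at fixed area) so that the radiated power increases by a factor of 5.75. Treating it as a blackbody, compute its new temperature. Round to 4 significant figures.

T₂ ≈ 2.643×10⁴ K

P ∝ T⁴, so T₂/T₁ = (P₂/P₁)^(1/4) = (5.75)^(1/4) = 1.54852.
T₂ = 1.707×10⁴ × 1.54852 = 2.643×10⁴ K.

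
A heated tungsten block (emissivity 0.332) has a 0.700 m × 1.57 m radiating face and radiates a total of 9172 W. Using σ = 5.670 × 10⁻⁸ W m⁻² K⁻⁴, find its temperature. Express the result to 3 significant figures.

T ≈ 816 K

Area A = 0.700 × 1.57 = 1.099 m².
P = εσAT⁴ ⇒ T = (P/(εσA))^(1/4) = (9172/(0.332×5.670×10⁻⁸×1.099))^(1/4) = 816 K.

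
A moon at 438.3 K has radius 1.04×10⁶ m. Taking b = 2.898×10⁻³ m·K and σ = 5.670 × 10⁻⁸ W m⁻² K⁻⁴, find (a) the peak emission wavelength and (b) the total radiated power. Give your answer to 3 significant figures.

λ_max ≈ 6.61 μm; P ≈ 2.84×10¹⁶ W

(a) λ_max = b/T = 2.898×10⁻³/438.3 = 6.612×10⁻⁶ m = 6.61 μm.
Surface area A = 4πR² = 4π(1.04×10⁶ m)² = 1.35918×10¹³ m².
(b) P = σAT⁴ = 5.670×10⁻⁸×1.35918×10¹³×(438.3)⁴ = 2.84×10¹⁶ W.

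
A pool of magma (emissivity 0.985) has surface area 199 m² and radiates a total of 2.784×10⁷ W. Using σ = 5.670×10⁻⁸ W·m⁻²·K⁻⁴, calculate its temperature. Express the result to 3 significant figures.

Area A = 199 m².
P = εσAT⁴ ⇒ T = (P/(εσA))^(1/4) = (2.784×10⁷/(0.985×5.670×10⁻⁸×199))^(1/4) = 1.26×10³ K.

T ≈ 1.26×10³ K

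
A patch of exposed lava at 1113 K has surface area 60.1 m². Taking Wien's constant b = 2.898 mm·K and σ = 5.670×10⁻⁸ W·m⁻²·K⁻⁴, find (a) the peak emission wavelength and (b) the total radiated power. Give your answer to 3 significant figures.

(a) λ_max = b/T = 2.898×10⁻³/1113 = 2.604×10⁻⁶ m = 2.60 μm.
Area A = 60.1 m².
(b) P = σAT⁴ = 5.670×10⁻⁸×60.1×(1113)⁴ = 5.23×10⁶ W.

λ_max ≈ 2.60 μm; P ≈ 5.23×10⁶ W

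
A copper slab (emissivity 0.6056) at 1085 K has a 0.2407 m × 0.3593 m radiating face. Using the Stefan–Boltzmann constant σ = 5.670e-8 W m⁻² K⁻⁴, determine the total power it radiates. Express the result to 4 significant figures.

P ≈ 4115 W

Area A = 0.2407 × 0.3593 = 0.0864835 m².
P = εσAT⁴ = 0.6056 × 5.670×10⁻⁸ × 0.0864835 × (1085)⁴ = 4115 W.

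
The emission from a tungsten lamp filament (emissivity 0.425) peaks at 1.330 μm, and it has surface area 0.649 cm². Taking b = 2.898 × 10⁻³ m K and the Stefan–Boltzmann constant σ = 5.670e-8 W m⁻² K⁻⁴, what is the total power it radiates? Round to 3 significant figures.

P ≈ 35.3 W

Wien's law: T = b/λ_max = 2.898×10⁻³/1.330×10⁻⁶ = 2178.95 K.
Area A = 0.649 cm² = 6.49×10⁻⁵ m².
Then P = εσAT⁴ = 0.425×5.670×10⁻⁸×6.49×10⁻⁵×(2178.95)⁴ = 35.3 W.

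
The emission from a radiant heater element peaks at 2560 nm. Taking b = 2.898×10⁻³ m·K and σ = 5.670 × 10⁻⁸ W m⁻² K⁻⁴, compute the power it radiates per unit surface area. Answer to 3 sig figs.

I ≈ 9.31×10⁴ W/m²

Wien's law: T = b/λ_max = 2.898×10⁻³/2.560×10⁻⁶ = 1132.03 K.
Then I = σT⁴ = 5.670×10⁻⁸×(1132.03)⁴ = 9.31×10⁴ W/m².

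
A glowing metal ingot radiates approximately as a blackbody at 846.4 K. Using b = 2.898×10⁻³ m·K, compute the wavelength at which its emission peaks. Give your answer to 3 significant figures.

λ_max ≈ 3.42 μm

Wien's displacement law: λ_max = b/T = (2.898×10⁻³ m·K)/(846.4 K) = 3.424×10⁻⁶ m.
That is 3.42 μm, in the infrared range.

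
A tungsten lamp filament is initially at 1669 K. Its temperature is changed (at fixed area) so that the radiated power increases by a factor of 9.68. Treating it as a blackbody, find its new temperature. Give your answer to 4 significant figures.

P ∝ T⁴, so T₂/T₁ = (P₂/P₁)^(1/4) = (9.68)^(1/4) = 1.76388.
T₂ = 1669 × 1.76388 = 2944 K.

T₂ ≈ 2944 K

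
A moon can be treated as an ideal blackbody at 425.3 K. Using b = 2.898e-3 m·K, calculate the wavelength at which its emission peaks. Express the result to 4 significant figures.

λ_max ≈ 6.814 μm

Wien's displacement law: λ_max = b/T = (2.898×10⁻³ m·K)/(425.3 K) = 6.8140×10⁻⁶ m.
That is 6.814 μm, in the infrared range.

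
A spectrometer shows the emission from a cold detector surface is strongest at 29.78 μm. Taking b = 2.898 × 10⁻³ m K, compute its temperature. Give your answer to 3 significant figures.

T ≈ 97.3 K

Wien's law gives T = b/λ_max = (2.898×10⁻³ m·K)/(2.978×10⁻⁵ m) = 97.3 K.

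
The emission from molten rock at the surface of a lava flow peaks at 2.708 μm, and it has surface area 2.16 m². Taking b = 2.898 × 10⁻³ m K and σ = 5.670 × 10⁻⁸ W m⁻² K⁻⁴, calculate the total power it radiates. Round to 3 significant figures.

Wien's law: T = b/λ_max = 2.898×10⁻³/2.708×10⁻⁶ = 1070.16 K.
Area A = 2.16 m².
Then P = σAT⁴ = 5.670×10⁻⁸×2.16×(1070.16)⁴ = 1.61×10⁵ W.

P ≈ 1.61×10⁵ W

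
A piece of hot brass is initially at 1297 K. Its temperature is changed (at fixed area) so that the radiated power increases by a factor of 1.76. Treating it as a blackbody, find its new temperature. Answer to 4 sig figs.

P ∝ T⁴, so T₂/T₁ = (P₂/P₁)^(1/4) = (1.76)^(1/4) = 1.15180.
T₂ = 1297 × 1.15180 = 1494 K.

T₂ ≈ 1494 K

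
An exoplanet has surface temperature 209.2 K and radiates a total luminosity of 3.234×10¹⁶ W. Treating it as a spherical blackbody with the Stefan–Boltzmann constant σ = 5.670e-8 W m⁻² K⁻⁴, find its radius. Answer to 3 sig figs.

R ≈ 4.87×10⁶ m

L = 4πR²σT⁴ ⇒ R = √(L/(4πσT⁴)).
σT⁴ = 108.600 W/m², so R = √(3.234×10¹⁶/(4π×108.600)) = 4.87×10⁶ m.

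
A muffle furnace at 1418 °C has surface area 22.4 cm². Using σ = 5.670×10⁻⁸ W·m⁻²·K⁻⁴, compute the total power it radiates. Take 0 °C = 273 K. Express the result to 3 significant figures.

P ≈ 1.04×10³ W

T = 1418 °C + 273 = 1691 K.
Area A = 22.4 cm² = 2.24×10⁻³ m².
P = σAT⁴ = 5.670×10⁻⁸ × 2.24×10⁻³ × (1691)⁴ = 1.04×10³ W.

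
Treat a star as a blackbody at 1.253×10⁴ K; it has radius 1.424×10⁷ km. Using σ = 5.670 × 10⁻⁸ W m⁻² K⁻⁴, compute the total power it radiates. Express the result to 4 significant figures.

P ≈ 3.561×10³⁰ W

Surface area A = 4πR² = 4π(1.424×10¹⁰ m)² = 2.54818×10²¹ m².
P = σAT⁴ = 5.670×10⁻⁸ × 2.54818×10²¹ × (1.253×10⁴)⁴ = 3.561×10³⁰ W.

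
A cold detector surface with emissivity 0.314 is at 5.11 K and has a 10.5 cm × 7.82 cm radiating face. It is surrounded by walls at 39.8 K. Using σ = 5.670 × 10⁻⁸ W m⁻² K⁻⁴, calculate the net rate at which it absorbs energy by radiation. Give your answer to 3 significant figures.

Net gain ≈ 3.67×10⁻⁴ W

Area A = 0.105 × 0.0782 = 8.211×10⁻³ m².
Net radiated power P_net = εσA(T⁴ − T₀⁴) = 0.314×5.670×10⁻⁸×8.211×10⁻³×(5.11⁴ − 39.8⁴).
T⁴ − T₀⁴ = 681.842 − 2.50918×10⁶ = -2.50850×10⁶ K⁴, so P_net = -3.67×10⁻⁴ W — negative, meaning a net gain of 3.67×10⁻⁴ W.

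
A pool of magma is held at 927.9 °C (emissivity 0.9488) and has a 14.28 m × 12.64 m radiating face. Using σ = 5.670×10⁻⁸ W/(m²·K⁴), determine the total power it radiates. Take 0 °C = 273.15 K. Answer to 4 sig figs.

T = 927.9 °C + 273.15 = 1201.05 K.
Area A = 14.28 × 12.64 = 180.499 m².
P = εσAT⁴ = 0.9488 × 5.670×10⁻⁸ × 180.499 × (1201.05)⁴ = 2.021×10⁷ W.

P ≈ 2.021×10⁷ W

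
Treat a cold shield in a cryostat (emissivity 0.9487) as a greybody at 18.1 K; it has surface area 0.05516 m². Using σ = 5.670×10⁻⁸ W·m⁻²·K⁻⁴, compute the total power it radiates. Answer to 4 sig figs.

P ≈ 3.185×10⁻⁴ W

Area A = 0.05516 m².
P = εσAT⁴ = 0.9487 × 5.670×10⁻⁸ × 0.05516 × (18.1)⁴ = 3.185×10⁻⁴ W.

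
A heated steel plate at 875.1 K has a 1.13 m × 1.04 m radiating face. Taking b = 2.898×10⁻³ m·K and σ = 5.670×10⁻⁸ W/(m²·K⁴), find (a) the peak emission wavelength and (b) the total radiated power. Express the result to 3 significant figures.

λ_max ≈ 3.31 μm; P ≈ 3.91×10⁴ W

(a) λ_max = b/T = 2.898×10⁻³/875.1 = 3.312×10⁻⁶ m = 3.31 μm.
Area A = 1.13 × 1.04 = 1.1752 m².
(b) P = σAT⁴ = 5.670×10⁻⁸×1.1752×(875.1)⁴ = 3.91×10⁴ W.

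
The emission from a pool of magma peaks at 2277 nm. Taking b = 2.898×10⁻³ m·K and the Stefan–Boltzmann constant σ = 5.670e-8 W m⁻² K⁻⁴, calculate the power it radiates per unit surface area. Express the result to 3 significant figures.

Wien's law: T = b/λ_max = 2.898×10⁻³/2.277×10⁻⁶ = 1272.73 K.
Then I = σT⁴ = 5.670×10⁻⁸×(1272.73)⁴ = 1.49×10⁵ W/m².

I ≈ 1.49×10⁵ W/m²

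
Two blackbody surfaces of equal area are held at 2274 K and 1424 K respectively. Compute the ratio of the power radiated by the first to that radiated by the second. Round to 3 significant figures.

With equal areas, P₁/P₂ = (T₁/T₂)⁴ = (2274/1424)⁴ = 6.50.

P₁/P₂ ≈ 6.50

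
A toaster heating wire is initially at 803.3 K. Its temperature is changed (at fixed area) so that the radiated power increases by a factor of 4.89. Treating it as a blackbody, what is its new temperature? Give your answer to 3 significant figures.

T₂ ≈ 1.19×10³ K

P ∝ T⁴, so T₂/T₁ = (P₂/P₁)^(1/4) = (4.89)^(1/4) = 1.48706.
T₂ = 803.3 × 1.48706 = 1.19×10³ K.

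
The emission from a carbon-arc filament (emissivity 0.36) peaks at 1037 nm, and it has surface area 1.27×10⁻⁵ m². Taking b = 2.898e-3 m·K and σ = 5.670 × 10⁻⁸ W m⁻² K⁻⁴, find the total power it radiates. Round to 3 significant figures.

Wien's law: T = b/λ_max = 2.898×10⁻³/1.037×10⁻⁶ = 2794.60 K.
Area A = 1.27×10⁻⁵ m².
Then P = εσAT⁴ = 0.36×5.670×10⁻⁸×1.27×10⁻⁵×(2794.60)⁴ = 15.8 W.

P ≈ 15.8 W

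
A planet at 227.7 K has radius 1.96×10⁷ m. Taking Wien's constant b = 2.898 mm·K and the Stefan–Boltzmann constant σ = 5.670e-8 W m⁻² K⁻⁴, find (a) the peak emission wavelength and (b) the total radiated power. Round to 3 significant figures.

(a) λ_max = b/T = 2.898×10⁻³/227.7 = 1.273×10⁻⁵ m = 12.7 μm.
Surface area A = 4πR² = 4π(1.96×10⁷ m)² = 4.82750×10¹⁵ m².
(b) P = σAT⁴ = 5.670×10⁻⁸×4.82750×10¹⁵×(227.7)⁴ = 7.36×10¹⁷ W.

λ_max ≈ 12.7 μm; P ≈ 7.36×10¹⁷ W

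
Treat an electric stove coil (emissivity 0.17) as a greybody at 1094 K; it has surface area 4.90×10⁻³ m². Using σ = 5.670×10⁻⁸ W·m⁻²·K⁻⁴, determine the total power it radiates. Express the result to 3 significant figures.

Area A = 4.90×10⁻³ m².
P = εσAT⁴ = 0.17 × 5.670×10⁻⁸ × 4.90×10⁻³ × (1094)⁴ = 67.7 W.

P ≈ 67.7 W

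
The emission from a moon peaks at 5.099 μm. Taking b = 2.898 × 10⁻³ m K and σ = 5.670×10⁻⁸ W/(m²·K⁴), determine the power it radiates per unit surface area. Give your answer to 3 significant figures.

I ≈ 5.92×10³ W/m²

Wien's law: T = b/λ_max = 2.898×10⁻³/5.099×10⁻⁶ = 568.347 K.
Then I = σT⁴ = 5.670×10⁻⁸×(568.347)⁴ = 5.92×10³ W/m².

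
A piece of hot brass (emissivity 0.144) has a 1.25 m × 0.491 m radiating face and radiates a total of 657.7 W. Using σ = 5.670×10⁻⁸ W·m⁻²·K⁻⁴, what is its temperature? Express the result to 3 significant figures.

Area A = 1.25 × 0.491 = 0.61375 m².
P = εσAT⁴ ⇒ T = (P/(εσA))^(1/4) = (657.7/(0.144×5.670×10⁻⁸×0.61375))^(1/4) = 602 K.

T ≈ 602 K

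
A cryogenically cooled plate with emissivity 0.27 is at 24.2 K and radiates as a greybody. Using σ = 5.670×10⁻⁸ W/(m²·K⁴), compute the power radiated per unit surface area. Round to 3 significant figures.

I ≈ 5.25×10⁻³ W/m²

Stefan–Boltzmann: I = εσT⁴ = 0.27 × 5.670×10⁻⁸ × (24.2)⁴ = 5.25×10⁻³ W/m².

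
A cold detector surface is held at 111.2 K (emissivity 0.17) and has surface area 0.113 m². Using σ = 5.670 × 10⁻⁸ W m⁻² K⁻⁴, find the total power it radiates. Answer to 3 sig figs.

P ≈ 0.167 W

Area A = 0.113 m².
P = εσAT⁴ = 0.17 × 5.670×10⁻⁸ × 0.113 × (111.2)⁴ = 0.167 W.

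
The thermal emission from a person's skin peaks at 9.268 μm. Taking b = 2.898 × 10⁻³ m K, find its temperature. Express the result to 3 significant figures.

Wien's law gives T = b/λ_max = (2.898×10⁻³ m·K)/(9.268×10⁻⁶ m) = 313 K.

T ≈ 313 K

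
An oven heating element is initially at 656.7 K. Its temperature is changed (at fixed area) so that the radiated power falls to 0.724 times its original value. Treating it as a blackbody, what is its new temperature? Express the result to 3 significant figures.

P ∝ T⁴, so T₂/T₁ = (P₂/P₁)^(1/4) = (0.724)^(1/4) = 0.922433.
T₂ = 656.7 × 0.922433 = 606 K.

T₂ ≈ 606 K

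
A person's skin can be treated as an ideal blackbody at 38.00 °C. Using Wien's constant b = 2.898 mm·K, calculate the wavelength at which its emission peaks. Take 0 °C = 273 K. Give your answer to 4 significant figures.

λ_max ≈ 9.318 μm

T = 38.00 °C + 273 = 311.00 K.
Wien's displacement law: λ_max = b/T = (2.898×10⁻³ m·K)/(311.00 K) = 9.3183×10⁻⁶ m.
That is 9.318 μm, in the infrared range.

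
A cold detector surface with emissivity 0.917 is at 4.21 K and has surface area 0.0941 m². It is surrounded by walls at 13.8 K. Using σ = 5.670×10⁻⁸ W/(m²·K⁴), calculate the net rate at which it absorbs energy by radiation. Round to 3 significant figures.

Area A = 0.0941 m².
Net radiated power P_net = εσA(T⁴ − T₀⁴) = 0.917×5.670×10⁻⁸×0.0941×(4.21⁴ − 13.8⁴).
T⁴ − T₀⁴ = 314.144 − 36267.4 = -35953.3 K⁴, so P_net = -1.76×10⁻⁴ W — negative, meaning a net gain of 1.76×10⁻⁴ W.

Net gain ≈ 1.76×10⁻⁴ W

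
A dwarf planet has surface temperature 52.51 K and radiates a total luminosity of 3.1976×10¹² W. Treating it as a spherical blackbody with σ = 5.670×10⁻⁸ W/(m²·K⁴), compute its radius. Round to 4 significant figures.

L = 4πR²σT⁴ ⇒ R = √(L/(4πσT⁴)).
σT⁴ = 0.431073 W/m², so R = √(3.1976×10¹²/(4π×0.431073)) = 7.683×10⁵ m.

R ≈ 7.683×10⁵ m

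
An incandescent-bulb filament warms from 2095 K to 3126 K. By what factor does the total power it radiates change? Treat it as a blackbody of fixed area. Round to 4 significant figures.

P ∝ T⁴, so P₂/P₁ = (T₂/T₁)⁴ = (3126/2095)⁴ = (1.49212)⁴ = 4.957.

P₂/P₁ ≈ 4.957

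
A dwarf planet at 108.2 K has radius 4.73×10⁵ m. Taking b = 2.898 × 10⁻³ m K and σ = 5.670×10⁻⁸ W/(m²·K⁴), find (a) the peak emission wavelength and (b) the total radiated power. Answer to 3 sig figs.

(a) λ_max = b/T = 2.898×10⁻³/108.2 = 2.678×10⁻⁵ m = 26.8 μm.
Surface area A = 4πR² = 4π(4.73×10⁵ m)² = 2.81146×10¹² m².
(b) P = σAT⁴ = 5.670×10⁻⁸×2.81146×10¹²×(108.2)⁴ = 2.18×10¹³ W.

λ_max ≈ 26.8 μm; P ≈ 2.18×10¹³ W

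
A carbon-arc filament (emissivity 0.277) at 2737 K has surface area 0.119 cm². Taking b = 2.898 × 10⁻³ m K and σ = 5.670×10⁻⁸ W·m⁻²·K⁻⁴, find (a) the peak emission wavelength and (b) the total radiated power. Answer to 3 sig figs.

(a) λ_max = b/T = 2.898×10⁻³/2737 = 1.059×10⁻⁶ m = 1.06 μm.
Area A = 0.119 cm² = 1.19×10⁻⁵ m².
(b) P = εσAT⁴ = 0.277×5.670×10⁻⁸×1.19×10⁻⁵×(2737)⁴ = 10.5 W.

λ_max ≈ 1.06 μm; P ≈ 10.5 W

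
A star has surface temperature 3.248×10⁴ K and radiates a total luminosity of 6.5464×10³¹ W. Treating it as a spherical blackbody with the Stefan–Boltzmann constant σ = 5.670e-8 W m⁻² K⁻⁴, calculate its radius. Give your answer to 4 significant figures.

L = 4πR²σT⁴ ⇒ R = √(L/(4πσT⁴)).
σT⁴ = 6.31026×10¹⁰ W/m², so R = √(6.5464×10³¹/(4π×6.31026×10¹⁰)) = 9.086×10⁹ m.

R ≈ 9.086×10⁹ m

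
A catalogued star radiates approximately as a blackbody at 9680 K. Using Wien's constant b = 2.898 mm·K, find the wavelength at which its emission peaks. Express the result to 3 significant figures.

Wien's displacement law: λ_max = b/T = (2.898×10⁻³ m·K)/(9680 K) = 2.994×10⁻⁷ m.
That is 299 nm, in the ultraviolet range.

λ_max ≈ 299 nm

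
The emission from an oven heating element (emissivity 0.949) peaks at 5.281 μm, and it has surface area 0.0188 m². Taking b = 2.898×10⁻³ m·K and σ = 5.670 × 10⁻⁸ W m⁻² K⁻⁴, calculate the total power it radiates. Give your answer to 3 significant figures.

P ≈ 91.7 W

Wien's law: T = b/λ_max = 2.898×10⁻³/5.281×10⁻⁶ = 548.760 K.
Area A = 0.0188 m².
Then P = εσAT⁴ = 0.949×5.670×10⁻⁸×0.0188×(548.760)⁴ = 91.7 W.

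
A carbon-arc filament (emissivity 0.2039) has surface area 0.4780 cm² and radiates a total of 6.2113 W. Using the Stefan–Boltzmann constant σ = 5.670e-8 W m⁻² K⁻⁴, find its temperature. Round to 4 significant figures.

T ≈ 1831 K

Area A = 0.4780 cm² = 4.780×10⁻⁵ m².
P = εσAT⁴ ⇒ T = (P/(εσA))^(1/4) = (6.2113/(0.2039×5.670×10⁻⁸×4.780×10⁻⁵))^(1/4) = 1831 K.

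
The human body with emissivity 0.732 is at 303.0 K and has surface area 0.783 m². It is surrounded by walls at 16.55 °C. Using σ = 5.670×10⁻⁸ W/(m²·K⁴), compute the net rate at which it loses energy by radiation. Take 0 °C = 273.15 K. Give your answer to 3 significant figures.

Net loss ≈ 45.0 W

Surroundings: T = 16.55 °C + 273.15 = 289.70 K.
Area A = 0.783 m².
Net radiated power P_net = εσA(T⁴ − T₀⁴) = 0.732×5.670×10⁻⁸×0.783×(303.0⁴ − 289.70⁴).
T⁴ − T₀⁴ = 8.42889×10⁹ − 7.04359×10⁹ = 1.38530×10⁹ K⁴, so P_net = 45.0 W.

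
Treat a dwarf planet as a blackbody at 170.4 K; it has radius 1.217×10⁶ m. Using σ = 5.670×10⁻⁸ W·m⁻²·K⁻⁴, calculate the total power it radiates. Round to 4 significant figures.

Surface area A = 4πR² = 4π(1.217×10⁶ m)² = 1.86119×10¹³ m².
P = σAT⁴ = 5.670×10⁻⁸ × 1.86119×10¹³ × (170.4)⁴ = 8.897×10¹⁴ W.

P ≈ 8.897×10¹⁴ W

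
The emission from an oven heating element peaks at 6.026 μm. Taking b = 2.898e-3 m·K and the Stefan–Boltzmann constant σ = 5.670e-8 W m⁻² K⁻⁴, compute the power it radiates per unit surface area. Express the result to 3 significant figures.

Wien's law: T = b/λ_max = 2.898×10⁻³/6.026×10⁻⁶ = 480.916 K.
Then I = σT⁴ = 5.670×10⁻⁸×(480.916)⁴ = 3.03×10³ W/m².

I ≈ 3.03×10³ W/m²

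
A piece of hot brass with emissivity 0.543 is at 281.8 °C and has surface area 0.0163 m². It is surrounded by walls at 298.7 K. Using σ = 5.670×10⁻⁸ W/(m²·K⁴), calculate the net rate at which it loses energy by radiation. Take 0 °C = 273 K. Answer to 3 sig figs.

T = 281.8 °C + 273 = 554.8 K.
Area A = 0.0163 m².
Net radiated power P_net = εσA(T⁴ − T₀⁴) = 0.543×5.670×10⁻⁸×0.0163×(554.8⁴ − 298.7⁴).
T⁴ − T₀⁴ = 9.47427×10¹⁰ − 7.96051×10⁹ = 8.67822×10¹⁰ K⁴, so P_net = 43.6 W.

Net loss ≈ 43.6 W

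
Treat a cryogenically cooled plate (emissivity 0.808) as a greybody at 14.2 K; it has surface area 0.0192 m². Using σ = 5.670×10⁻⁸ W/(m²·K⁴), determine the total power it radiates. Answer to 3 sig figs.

P ≈ 3.58×10⁻⁵ W

Area A = 0.0192 m².
P = εσAT⁴ = 0.808 × 5.670×10⁻⁸ × 0.0192 × (14.2)⁴ = 3.58×10⁻⁵ W.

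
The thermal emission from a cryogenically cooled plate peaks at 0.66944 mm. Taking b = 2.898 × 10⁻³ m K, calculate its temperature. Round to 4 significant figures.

Wien's law gives T = b/λ_max = (2.898×10⁻³ m·K)/(6.6944×10⁻⁴ m) = 4.329 K.

T ≈ 4.329 K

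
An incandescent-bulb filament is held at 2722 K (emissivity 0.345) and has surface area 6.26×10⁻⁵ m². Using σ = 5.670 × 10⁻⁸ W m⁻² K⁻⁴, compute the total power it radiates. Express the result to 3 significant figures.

Area A = 6.26×10⁻⁵ m².
P = εσAT⁴ = 0.345 × 5.670×10⁻⁸ × 6.26×10⁻⁵ × (2722)⁴ = 67.2 W.

P ≈ 67.2 W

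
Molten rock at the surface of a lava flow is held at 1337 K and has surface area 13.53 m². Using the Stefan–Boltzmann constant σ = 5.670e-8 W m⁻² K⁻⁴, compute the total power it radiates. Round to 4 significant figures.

Area A = 13.53 m².
P = σAT⁴ = 5.670×10⁻⁸ × 13.53 × (1337)⁴ = 2.451×10⁶ W.

P ≈ 2.451×10⁶ W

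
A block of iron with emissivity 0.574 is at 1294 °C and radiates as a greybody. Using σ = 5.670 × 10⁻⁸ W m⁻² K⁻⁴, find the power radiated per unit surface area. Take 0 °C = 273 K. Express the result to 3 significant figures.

T = 1294 °C + 273 = 1567 K.
Stefan–Boltzmann: I = εσT⁴ = 0.574 × 5.670×10⁻⁸ × (1567)⁴ = 1.96×10⁵ W/m².

I ≈ 1.96×10⁵ W/m²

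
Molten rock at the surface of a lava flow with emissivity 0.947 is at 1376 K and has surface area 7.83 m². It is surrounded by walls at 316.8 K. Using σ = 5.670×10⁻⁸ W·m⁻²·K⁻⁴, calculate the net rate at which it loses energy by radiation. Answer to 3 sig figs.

Area A = 7.83 m².
Net radiated power P_net = εσA(T⁴ − T₀⁴) = 0.947×5.670×10⁻⁸×7.83×(1376⁴ − 316.8⁴).
T⁴ − T₀⁴ = 3.58487×10¹² − 1.00726×10¹⁰ = 3.57480×10¹² K⁴, so P_net = 1.50×10⁶ W.

Net loss ≈ 1.50×10⁶ W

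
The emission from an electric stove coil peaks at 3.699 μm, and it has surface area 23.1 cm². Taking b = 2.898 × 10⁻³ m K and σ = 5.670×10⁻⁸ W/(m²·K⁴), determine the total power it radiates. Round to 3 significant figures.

P ≈ 49.3 W

Wien's law: T = b/λ_max = 2.898×10⁻³/3.699×10⁻⁶ = 783.455 K.
Area A = 23.1 cm² = 2.31×10⁻³ m².
Then P = σAT⁴ = 5.670×10⁻⁸×2.31×10⁻³×(783.455)⁴ = 49.3 W.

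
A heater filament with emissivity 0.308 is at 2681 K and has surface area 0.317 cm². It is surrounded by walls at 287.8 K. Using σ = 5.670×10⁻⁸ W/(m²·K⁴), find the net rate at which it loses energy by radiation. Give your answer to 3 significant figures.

Area A = 0.317 cm² = 3.17×10⁻⁵ m².
Net radiated power P_net = εσA(T⁴ − T₀⁴) = 0.308×5.670×10⁻⁸×3.17×10⁻⁵×(2681⁴ − 287.8⁴).
T⁴ − T₀⁴ = 5.16639×10¹³ − 6.86062×10⁹ = 5.16570×10¹³ K⁴, so P_net = 28.6 W.

Net loss ≈ 28.6 W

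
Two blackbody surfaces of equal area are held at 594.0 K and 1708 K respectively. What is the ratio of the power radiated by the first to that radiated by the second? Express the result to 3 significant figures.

With equal areas, P₁/P₂ = (T₁/T₂)⁴ = (594.0/1708)⁴ = 0.0146.

P₁/P₂ ≈ 0.0146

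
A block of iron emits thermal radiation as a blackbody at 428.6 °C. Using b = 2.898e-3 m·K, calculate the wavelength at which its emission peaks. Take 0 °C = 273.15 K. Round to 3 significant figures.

T = 428.6 °C + 273.15 = 701.75 K.
Wien's displacement law: λ_max = b/T = (2.898×10⁻³ m·K)/(701.75 K) = 4.130×10⁻⁶ m.
That is 4.13 μm, in the infrared range.

λ_max ≈ 4.13 μm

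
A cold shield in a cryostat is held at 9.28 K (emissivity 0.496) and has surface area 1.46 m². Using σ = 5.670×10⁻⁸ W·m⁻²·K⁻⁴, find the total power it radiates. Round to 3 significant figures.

P ≈ 3.05×10⁻⁴ W

Area A = 1.46 m².
P = εσAT⁴ = 0.496 × 5.670×10⁻⁸ × 1.46 × (9.28)⁴ = 3.05×10⁻⁴ W.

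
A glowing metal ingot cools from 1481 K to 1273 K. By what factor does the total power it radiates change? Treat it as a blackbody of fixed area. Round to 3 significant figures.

P ∝ T⁴, so P₂/P₁ = (T₂/T₁)⁴ = (1273/1481)⁴ = (0.859554)⁴ = 0.546.

P₂/P₁ ≈ 0.546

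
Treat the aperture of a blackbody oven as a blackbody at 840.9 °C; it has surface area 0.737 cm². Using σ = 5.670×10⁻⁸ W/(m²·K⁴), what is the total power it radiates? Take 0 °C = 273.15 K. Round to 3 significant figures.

P ≈ 6.44 W

T = 840.9 °C + 273.15 = 1114.05 K.
Area A = 0.737 cm² = 7.37×10⁻⁵ m².
P = σAT⁴ = 5.670×10⁻⁸ × 7.37×10⁻⁵ × (1114.05)⁴ = 6.44 W.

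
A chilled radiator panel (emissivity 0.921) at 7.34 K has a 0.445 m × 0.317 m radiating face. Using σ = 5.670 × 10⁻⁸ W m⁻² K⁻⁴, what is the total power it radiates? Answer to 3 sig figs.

P ≈ 2.14×10⁻⁵ W

Area A = 0.445 × 0.317 = 0.141065 m².
P = εσAT⁴ = 0.921 × 5.670×10⁻⁸ × 0.141065 × (7.34)⁴ = 2.14×10⁻⁵ W.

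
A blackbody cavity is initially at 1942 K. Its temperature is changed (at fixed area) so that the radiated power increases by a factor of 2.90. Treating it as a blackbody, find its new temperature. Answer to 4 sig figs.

T₂ ≈ 2534 K

P ∝ T⁴, so T₂/T₁ = (P₂/P₁)^(1/4) = (2.90)^(1/4) = 1.30497.
T₂ = 1942 × 1.30497 = 2534 K.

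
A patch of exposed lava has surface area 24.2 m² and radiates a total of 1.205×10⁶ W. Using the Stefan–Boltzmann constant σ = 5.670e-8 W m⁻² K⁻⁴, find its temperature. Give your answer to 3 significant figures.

T ≈ 968 K

Area A = 24.2 m².
P = σAT⁴ ⇒ T = (P/(σA))^(1/4) = (1.205×10⁶/(5.670×10⁻⁸×24.2))^(1/4) = 968 K.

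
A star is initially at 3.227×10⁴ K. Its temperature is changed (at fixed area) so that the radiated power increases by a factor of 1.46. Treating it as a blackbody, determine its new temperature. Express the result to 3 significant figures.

T₂ ≈ 3.55×10⁴ K

P ∝ T⁴, so T₂/T₁ = (P₂/P₁)^(1/4) = (1.46)^(1/4) = 1.09923.
T₂ = 3.227×10⁴ × 1.09923 = 3.55×10⁴ K.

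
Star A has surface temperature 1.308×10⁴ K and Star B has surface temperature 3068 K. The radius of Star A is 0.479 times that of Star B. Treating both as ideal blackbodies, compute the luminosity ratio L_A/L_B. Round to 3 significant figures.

L ∝ R²T⁴, so L_A/L_B = (R_A/R_B)²(T_A/T_B)⁴ = (0.479)² × (1.308×10⁴/3068)⁴ = 0.229441 × 330.377 = 75.8.

L_A/L_B ≈ 75.8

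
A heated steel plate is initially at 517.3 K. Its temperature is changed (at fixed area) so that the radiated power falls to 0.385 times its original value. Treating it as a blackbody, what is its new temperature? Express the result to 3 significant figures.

P ∝ T⁴, so T₂/T₁ = (P₂/P₁)^(1/4) = (0.385)^(1/4) = 0.787708.
T₂ = 517.3 × 0.787708 = 407 K.

T₂ ≈ 407 K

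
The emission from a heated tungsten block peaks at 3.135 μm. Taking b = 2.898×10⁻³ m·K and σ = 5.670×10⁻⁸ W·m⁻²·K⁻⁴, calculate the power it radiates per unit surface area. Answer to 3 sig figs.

Wien's law: T = b/λ_max = 2.898×10⁻³/3.135×10⁻⁶ = 924.402 K.
Then I = σT⁴ = 5.670×10⁻⁸×(924.402)⁴ = 4.14×10⁴ W/m².

I ≈ 4.14×10⁴ W/m²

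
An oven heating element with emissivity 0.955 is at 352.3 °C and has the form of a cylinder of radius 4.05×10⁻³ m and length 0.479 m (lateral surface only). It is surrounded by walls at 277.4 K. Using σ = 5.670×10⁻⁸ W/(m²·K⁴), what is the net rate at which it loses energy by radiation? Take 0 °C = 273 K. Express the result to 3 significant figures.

Net loss ≈ 97.0 W

T = 352.3 °C + 273 = 625.3 K.
Lateral area A = 2πrL = 2π×4.05×10⁻³×0.479 = 0.0121891 m².
Net radiated power P_net = εσA(T⁴ − T₀⁴) = 0.955×5.670×10⁻⁸×0.0121891×(625.3⁴ − 277.4⁴).
T⁴ − T₀⁴ = 1.52881×10¹¹ − 5.92142×10⁹ = 1.46960×10¹¹ K⁴, so P_net = 97.0 W.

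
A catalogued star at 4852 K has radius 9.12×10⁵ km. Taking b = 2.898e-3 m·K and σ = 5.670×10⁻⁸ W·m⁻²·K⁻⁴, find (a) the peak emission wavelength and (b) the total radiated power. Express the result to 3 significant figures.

λ_max ≈ 0.597 μm; P ≈ 3.28×10²⁶ W

(a) λ_max = b/T = 2.898×10⁻³/4852 = 5.973×10⁻⁷ m = 0.597 μm.
Surface area A = 4πR² = 4π(9.12×10⁸ m)² = 1.04520×10¹⁹ m².
(b) P = σAT⁴ = 5.670×10⁻⁸×1.04520×10¹⁹×(4852)⁴ = 3.28×10²⁶ W.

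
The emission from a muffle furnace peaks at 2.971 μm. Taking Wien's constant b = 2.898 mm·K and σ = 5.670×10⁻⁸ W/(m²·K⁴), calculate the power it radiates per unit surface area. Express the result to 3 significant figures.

I ≈ 5.13×10⁴ W/m²

Wien's law: T = b/λ_max = 2.898×10⁻³/2.971×10⁻⁶ = 975.429 K.
Then I = σT⁴ = 5.670×10⁻⁸×(975.429)⁴ = 5.13×10⁴ W/m².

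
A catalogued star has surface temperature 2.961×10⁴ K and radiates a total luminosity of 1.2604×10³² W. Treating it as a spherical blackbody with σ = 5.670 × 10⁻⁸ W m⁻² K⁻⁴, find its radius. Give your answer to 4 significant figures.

R ≈ 1.517×10¹⁰ m

L = 4πR²σT⁴ ⇒ R = √(L/(4πσT⁴)).
σT⁴ = 4.35850×10¹⁰ W/m², so R = √(1.2604×10³²/(4π×4.35850×10¹⁰)) = 1.517×10¹⁰ m.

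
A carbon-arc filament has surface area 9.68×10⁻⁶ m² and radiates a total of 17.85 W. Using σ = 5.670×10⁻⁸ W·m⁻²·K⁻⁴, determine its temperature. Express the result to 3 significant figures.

Area A = 9.68×10⁻⁶ m².
P = σAT⁴ ⇒ T = (P/(σA))^(1/4) = (17.85/(5.670×10⁻⁸×9.68×10⁻⁶))^(1/4) = 2.39×10³ K.

T ≈ 2.39×10³ K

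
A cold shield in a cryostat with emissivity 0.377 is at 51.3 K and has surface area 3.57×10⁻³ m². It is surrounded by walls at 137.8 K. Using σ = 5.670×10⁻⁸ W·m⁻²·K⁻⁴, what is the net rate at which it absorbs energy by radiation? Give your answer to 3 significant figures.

Net gain ≈ 0.0270 W

Area A = 3.57×10⁻³ m².
Net radiated power P_net = εσA(T⁴ − T₀⁴) = 0.377×5.670×10⁻⁸×3.57×10⁻³×(51.3⁴ − 137.8⁴).
T⁴ − T₀⁴ = 6.92579×10⁶ − 3.60576×10⁸ = -3.53650×10⁸ K⁴, so P_net = -0.0270 W — negative, meaning a net gain of 0.0270 W.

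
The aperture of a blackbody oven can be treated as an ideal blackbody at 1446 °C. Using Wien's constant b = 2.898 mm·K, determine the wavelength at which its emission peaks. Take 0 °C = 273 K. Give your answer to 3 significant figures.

λ_max ≈ 1.69×10³ nm

T = 1446 °C + 273 = 1719 K.
Wien's displacement law: λ_max = b/T = (2.898×10⁻³ m·K)/(1719 K) = 1.686×10⁻⁶ m.
That is 1.69×10³ nm, in the infrared range.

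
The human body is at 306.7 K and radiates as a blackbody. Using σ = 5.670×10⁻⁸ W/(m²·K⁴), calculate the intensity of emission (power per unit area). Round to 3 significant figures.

Stefan–Boltzmann: I = σT⁴ = 5.670×10⁻⁸ × (306.7)⁴ = 502 W/m².

I ≈ 502 W/m²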